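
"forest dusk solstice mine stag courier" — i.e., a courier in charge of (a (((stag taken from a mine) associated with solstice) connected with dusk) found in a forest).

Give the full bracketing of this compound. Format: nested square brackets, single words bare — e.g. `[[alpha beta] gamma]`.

[[forest [dusk [solstice [mine stag]]]] courier]

Whole compound: head "courier", modifier "forest dusk solstice mine stag".
"forest dusk solstice mine stag" → head "stag" (specifically "dusk solstice mine stag"), modifier "forest".
"dusk solstice mine stag" → head "stag" (specifically "solstice mine stag"), modifier "dusk".
"solstice mine stag" → head "stag" (specifically "mine stag"), modifier "solstice".
"mine stag" → head "stag", modifier "mine".
Putting it together: [[forest [dusk [solstice [mine stag]]]] courier].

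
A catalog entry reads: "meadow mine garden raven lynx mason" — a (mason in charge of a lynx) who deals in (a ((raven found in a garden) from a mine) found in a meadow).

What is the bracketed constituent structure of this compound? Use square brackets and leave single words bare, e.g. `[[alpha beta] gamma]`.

[[meadow [mine [garden raven]]] [lynx mason]]

At the top level: head "mason" (specifically "lynx mason"); modifier "meadow mine garden raven".
"meadow mine garden raven" → head "raven" (specifically "mine garden raven"), modifier "meadow".
"mine garden raven" → head "raven" (specifically "garden raven"), modifier "mine".
"garden raven" → head "raven", modifier "garden".
"lynx mason" → head "mason", modifier "lynx".
Assembled: [[meadow [mine [garden raven]]] [lynx mason]].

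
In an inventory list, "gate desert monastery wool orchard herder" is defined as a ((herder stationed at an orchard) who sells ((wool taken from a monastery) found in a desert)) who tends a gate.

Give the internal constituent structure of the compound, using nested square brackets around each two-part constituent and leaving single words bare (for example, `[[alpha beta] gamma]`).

At the top level: head "herder" (specifically "desert monastery wool orchard herder"); modifier "gate".
Within "desert monastery wool orchard herder", the head is "herder" (specifically "orchard herder") and the modifier is "desert monastery wool".
Within "desert monastery wool", the head is "wool" (specifically "monastery wool") and the modifier is "desert".
Within "monastery wool", the head is "wool" and the modifier is "monastery".
Within "orchard herder", the head is "herder" and the modifier is "orchard".
So the structure is [gate [[desert [monastery wool]] [orchard herder]]].

[gate [[desert [monastery wool]] [orchard herder]]]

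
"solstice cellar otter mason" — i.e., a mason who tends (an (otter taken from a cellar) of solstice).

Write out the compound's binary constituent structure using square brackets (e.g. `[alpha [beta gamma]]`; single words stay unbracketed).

[[solstice [cellar otter]] mason]

Whole compound: head "mason", modifier "solstice cellar otter".
Within "solstice cellar otter", the head is "otter" (specifically "cellar otter") and the modifier is "solstice".
Within "cellar otter", the head is "otter" and the modifier is "cellar".
Putting it together: [[solstice [cellar otter]] mason].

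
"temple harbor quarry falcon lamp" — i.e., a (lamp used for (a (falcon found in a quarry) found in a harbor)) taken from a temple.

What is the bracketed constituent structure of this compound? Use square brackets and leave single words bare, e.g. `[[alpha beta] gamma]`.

[temple [[harbor [quarry falcon]] lamp]]

The outermost head in the paraphrase is "lamp" (specifically "harbor quarry falcon lamp"), modified by "temple".
Inside "harbor quarry falcon lamp": head "lamp", modifier "harbor quarry falcon".
Inside "harbor quarry falcon": head "falcon" (specifically "quarry falcon"), modifier "harbor".
Inside "quarry falcon": head "falcon", modifier "quarry".
So the structure is [temple [[harbor [quarry falcon]] lamp]].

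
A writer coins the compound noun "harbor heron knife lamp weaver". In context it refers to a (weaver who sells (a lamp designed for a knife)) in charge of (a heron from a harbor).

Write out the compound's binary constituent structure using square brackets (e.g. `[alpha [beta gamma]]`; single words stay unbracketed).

Whole compound: head "weaver" (specifically "knife lamp weaver"), modifier "harbor heron".
Within "harbor heron", the head is "heron" and the modifier is "harbor".
Within "knife lamp weaver", the head is "weaver" and the modifier is "knife lamp".
Within "knife lamp", the head is "lamp" and the modifier is "knife".
So the structure is [[harbor heron] [[knife lamp] weaver]].

[[harbor heron] [[knife lamp] weaver]]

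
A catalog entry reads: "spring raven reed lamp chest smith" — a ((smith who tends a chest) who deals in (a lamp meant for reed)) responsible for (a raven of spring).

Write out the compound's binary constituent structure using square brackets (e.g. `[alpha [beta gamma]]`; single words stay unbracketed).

[[spring raven] [[reed lamp] [chest smith]]]

The outermost head in the paraphrase is "smith" (specifically "reed lamp chest smith"), modified by "spring raven".
"spring raven" → head "raven", modifier "spring".
"reed lamp chest smith" → head "smith" (specifically "chest smith"), modifier "reed lamp".
"reed lamp" → head "lamp", modifier "reed".
"chest smith" → head "smith", modifier "chest".
Assembled: [[spring raven] [[reed lamp] [chest smith]]].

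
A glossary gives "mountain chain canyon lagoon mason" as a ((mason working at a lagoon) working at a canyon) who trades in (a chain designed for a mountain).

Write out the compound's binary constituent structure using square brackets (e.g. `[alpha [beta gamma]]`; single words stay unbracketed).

[[mountain chain] [canyon [lagoon mason]]]

At the top level: head "mason" (specifically "canyon lagoon mason"); modifier "mountain chain".
"mountain chain" → head "chain", modifier "mountain".
"canyon lagoon mason" → head "mason" (specifically "lagoon mason"), modifier "canyon".
"lagoon mason" → head "mason", modifier "lagoon".
Assembled: [[mountain chain] [canyon [lagoon mason]]].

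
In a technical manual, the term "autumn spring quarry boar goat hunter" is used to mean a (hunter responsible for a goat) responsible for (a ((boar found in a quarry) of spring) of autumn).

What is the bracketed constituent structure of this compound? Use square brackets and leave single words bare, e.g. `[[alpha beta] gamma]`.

[[autumn [spring [quarry boar]]] [goat hunter]]

At the top level: head "hunter" (specifically "goat hunter"); modifier "autumn spring quarry boar".
"autumn spring quarry boar" → head "boar" (specifically "spring quarry boar"), modifier "autumn".
"spring quarry boar" → head "boar" (specifically "quarry boar"), modifier "spring".
"quarry boar" → head "boar", modifier "quarry".
"goat hunter" → head "hunter", modifier "goat".
So the structure is [[autumn [spring [quarry boar]]] [goat hunter]].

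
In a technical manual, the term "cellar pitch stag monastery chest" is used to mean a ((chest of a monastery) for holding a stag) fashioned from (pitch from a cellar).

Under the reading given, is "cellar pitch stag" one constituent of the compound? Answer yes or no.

no

The top-level split is [cellar pitch] [stag monastery chest]; the full structure is [[cellar pitch] [stag [monastery chest]]].
"cellar pitch stag" straddles a constituent boundary, so it is not a single unit.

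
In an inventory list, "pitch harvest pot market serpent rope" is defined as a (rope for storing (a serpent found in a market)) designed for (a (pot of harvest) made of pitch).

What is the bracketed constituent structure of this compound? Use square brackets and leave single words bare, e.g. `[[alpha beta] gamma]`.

Overall it is a kind of rope (specifically "market serpent rope"); the modifier is "pitch harvest pot".
Inside "pitch harvest pot": head "pot" (specifically "harvest pot"), modifier "pitch".
Inside "harvest pot": head "pot", modifier "harvest".
Inside "market serpent rope": head "rope", modifier "market serpent".
Inside "market serpent": head "serpent", modifier "market".
Putting it together: [[pitch [harvest pot]] [[market serpent] rope]].

[[pitch [harvest pot]] [[market serpent] rope]]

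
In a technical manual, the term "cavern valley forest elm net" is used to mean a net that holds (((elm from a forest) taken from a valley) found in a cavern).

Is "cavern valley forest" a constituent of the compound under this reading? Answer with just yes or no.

The top-level split is [cavern valley forest elm] [net]; the full structure is [[cavern [valley [forest elm]]] net].
"cavern valley forest" straddles a constituent boundary, so it is not a single unit.

no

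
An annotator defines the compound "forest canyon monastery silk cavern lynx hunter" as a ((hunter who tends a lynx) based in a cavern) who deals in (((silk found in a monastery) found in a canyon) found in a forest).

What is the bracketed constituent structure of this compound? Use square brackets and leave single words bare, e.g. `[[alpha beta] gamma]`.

The outermost head in the paraphrase is "hunter" (specifically "cavern lynx hunter"), modified by "forest canyon monastery silk".
"forest canyon monastery silk" → head "silk" (specifically "canyon monastery silk"), modifier "forest".
"canyon monastery silk" → head "silk" (specifically "monastery silk"), modifier "canyon".
"monastery silk" → head "silk", modifier "monastery".
"cavern lynx hunter" → head "hunter" (specifically "lynx hunter"), modifier "cavern".
"lynx hunter" → head "hunter", modifier "lynx".
So the structure is [[forest [canyon [monastery silk]]] [cavern [lynx hunter]]].

[[forest [canyon [monastery silk]]] [cavern [lynx hunter]]]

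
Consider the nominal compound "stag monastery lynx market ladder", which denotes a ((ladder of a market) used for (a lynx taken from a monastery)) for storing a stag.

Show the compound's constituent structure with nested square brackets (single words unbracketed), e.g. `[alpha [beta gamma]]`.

The outermost head in the paraphrase is "ladder" (specifically "monastery lynx market ladder"), modified by "stag".
Inside "monastery lynx market ladder": head "ladder" (specifically "market ladder"), modifier "monastery lynx".
Inside "monastery lynx": head "lynx", modifier "monastery".
Inside "market ladder": head "ladder", modifier "market".
So the structure is [stag [[monastery lynx] [market ladder]]].

[stag [[monastery lynx] [market ladder]]]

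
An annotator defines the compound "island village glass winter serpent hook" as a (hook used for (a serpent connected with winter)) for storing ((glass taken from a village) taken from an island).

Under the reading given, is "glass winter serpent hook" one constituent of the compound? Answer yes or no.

The top-level split is [island village glass] [winter serpent hook]; the full structure is [[island [village glass]] [[winter serpent] hook]].
"glass winter serpent hook" straddles a constituent boundary, so it is not a single unit.

no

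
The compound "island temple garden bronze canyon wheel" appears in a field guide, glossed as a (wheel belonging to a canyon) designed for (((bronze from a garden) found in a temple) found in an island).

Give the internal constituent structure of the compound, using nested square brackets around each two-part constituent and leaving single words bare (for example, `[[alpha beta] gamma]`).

[[island [temple [garden bronze]]] [canyon wheel]]

Whole compound: head "wheel" (specifically "canyon wheel"), modifier "island temple garden bronze".
Inside "island temple garden bronze": head "bronze" (specifically "temple garden bronze"), modifier "island".
Inside "temple garden bronze": head "bronze" (specifically "garden bronze"), modifier "temple".
Inside "garden bronze": head "bronze", modifier "garden".
Inside "canyon wheel": head "wheel", modifier "canyon".
Assembled: [[island [temple [garden bronze]]] [canyon wheel]].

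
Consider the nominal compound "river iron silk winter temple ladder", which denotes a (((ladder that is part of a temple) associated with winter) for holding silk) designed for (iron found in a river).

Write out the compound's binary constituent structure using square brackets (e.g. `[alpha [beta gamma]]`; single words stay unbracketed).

Overall it is a kind of ladder (specifically "silk winter temple ladder"); the modifier is "river iron".
Inside "river iron": head "iron", modifier "river".
Inside "silk winter temple ladder": head "ladder" (specifically "winter temple ladder"), modifier "silk".
Inside "winter temple ladder": head "ladder" (specifically "temple ladder"), modifier "winter".
Inside "temple ladder": head "ladder", modifier "temple".
Assembled: [[river iron] [silk [winter [temple ladder]]]].

[[river iron] [silk [winter [temple ladder]]]]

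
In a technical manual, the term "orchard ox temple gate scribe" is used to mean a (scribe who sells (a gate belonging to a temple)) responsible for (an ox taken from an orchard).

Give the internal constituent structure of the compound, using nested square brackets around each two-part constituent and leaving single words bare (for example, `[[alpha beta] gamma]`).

Whole compound: head "scribe" (specifically "temple gate scribe"), modifier "orchard ox".
Inside "orchard ox": head "ox", modifier "orchard".
Inside "temple gate scribe": head "scribe", modifier "temple gate".
Inside "temple gate": head "gate", modifier "temple".
So the structure is [[orchard ox] [[temple gate] scribe]].

[[orchard ox] [[temple gate] scribe]]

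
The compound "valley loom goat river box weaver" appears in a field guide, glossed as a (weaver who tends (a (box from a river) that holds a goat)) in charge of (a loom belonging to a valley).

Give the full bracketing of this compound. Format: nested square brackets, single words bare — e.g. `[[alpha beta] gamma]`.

Overall it is a kind of weaver (specifically "goat river box weaver"); the modifier is "valley loom".
Inside "valley loom": head "loom", modifier "valley".
Inside "goat river box weaver": head "weaver", modifier "goat river box".
Inside "goat river box": head "box" (specifically "river box"), modifier "goat".
Inside "river box": head "box", modifier "river".
Putting it together: [[valley loom] [[goat [river box]] weaver]].

[[valley loom] [[goat [river box]] weaver]]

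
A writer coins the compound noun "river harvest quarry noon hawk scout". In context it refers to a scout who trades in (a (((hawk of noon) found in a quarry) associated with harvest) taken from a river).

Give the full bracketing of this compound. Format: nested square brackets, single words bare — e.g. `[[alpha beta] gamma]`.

[[river [harvest [quarry [noon hawk]]]] scout]

The outermost head in the paraphrase is "scout", modified by "river harvest quarry noon hawk".
"river harvest quarry noon hawk" → head "hawk" (specifically "harvest quarry noon hawk"), modifier "river".
"harvest quarry noon hawk" → head "hawk" (specifically "quarry noon hawk"), modifier "harvest".
"quarry noon hawk" → head "hawk" (specifically "noon hawk"), modifier "quarry".
"noon hawk" → head "hawk", modifier "noon".
So the structure is [[river [harvest [quarry [noon hawk]]]] scout].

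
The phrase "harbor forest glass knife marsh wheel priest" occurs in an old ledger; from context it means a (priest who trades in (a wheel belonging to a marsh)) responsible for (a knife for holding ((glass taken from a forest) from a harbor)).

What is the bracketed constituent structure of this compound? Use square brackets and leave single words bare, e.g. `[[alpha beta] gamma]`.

[[[harbor [forest glass]] knife] [[marsh wheel] priest]]

Whole compound: head "priest" (specifically "marsh wheel priest"), modifier "harbor forest glass knife".
"harbor forest glass knife" → head "knife", modifier "harbor forest glass".
"harbor forest glass" → head "glass" (specifically "forest glass"), modifier "harbor".
"forest glass" → head "glass", modifier "forest".
"marsh wheel priest" → head "priest", modifier "marsh wheel".
"marsh wheel" → head "wheel", modifier "marsh".
Assembled: [[[harbor [forest glass]] knife] [[marsh wheel] priest]].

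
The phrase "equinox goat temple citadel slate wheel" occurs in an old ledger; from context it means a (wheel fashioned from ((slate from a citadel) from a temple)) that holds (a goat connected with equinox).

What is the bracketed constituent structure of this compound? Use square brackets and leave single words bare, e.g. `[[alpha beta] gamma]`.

[[equinox goat] [[temple [citadel slate]] wheel]]

At the top level: head "wheel" (specifically "temple citadel slate wheel"); modifier "equinox goat".
Within "equinox goat", the head is "goat" and the modifier is "equinox".
Within "temple citadel slate wheel", the head is "wheel" and the modifier is "temple citadel slate".
Within "temple citadel slate", the head is "slate" (specifically "citadel slate") and the modifier is "temple".
Within "citadel slate", the head is "slate" and the modifier is "citadel".
Putting it together: [[equinox goat] [[temple [citadel slate]] wheel]].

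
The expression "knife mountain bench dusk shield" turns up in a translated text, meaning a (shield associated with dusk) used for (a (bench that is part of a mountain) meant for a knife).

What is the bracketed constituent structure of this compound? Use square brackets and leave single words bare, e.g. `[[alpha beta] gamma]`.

[[knife [mountain bench]] [dusk shield]]

The outermost head in the paraphrase is "shield" (specifically "dusk shield"), modified by "knife mountain bench".
"knife mountain bench" → head "bench" (specifically "mountain bench"), modifier "knife".
"mountain bench" → head "bench", modifier "mountain".
"dusk shield" → head "shield", modifier "dusk".
Putting it together: [[knife [mountain bench]] [dusk shield]].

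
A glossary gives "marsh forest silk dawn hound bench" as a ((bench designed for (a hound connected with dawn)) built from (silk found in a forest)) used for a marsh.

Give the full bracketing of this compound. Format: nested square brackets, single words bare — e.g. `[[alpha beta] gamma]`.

Whole compound: head "bench" (specifically "forest silk dawn hound bench"), modifier "marsh".
Within "forest silk dawn hound bench", the head is "bench" (specifically "dawn hound bench") and the modifier is "forest silk".
Within "forest silk", the head is "silk" and the modifier is "forest".
Within "dawn hound bench", the head is "bench" and the modifier is "dawn hound".
Within "dawn hound", the head is "hound" and the modifier is "dawn".
Putting it together: [marsh [[forest silk] [[dawn hound] bench]]].

[marsh [[forest silk] [[dawn hound] bench]]]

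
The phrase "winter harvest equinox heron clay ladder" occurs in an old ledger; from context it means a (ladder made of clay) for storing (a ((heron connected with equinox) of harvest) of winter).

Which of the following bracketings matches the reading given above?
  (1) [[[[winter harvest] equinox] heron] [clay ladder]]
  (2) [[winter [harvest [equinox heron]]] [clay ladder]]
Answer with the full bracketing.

[[winter [harvest [equinox heron]]] [clay ladder]]

The paraphrase's head is the "ladder" part ("clay ladder"); its modifier is "winter harvest equinox heron".
That top-level split, carried through the inner groups, gives [[winter [harvest [equinox heron]]] [clay ladder]].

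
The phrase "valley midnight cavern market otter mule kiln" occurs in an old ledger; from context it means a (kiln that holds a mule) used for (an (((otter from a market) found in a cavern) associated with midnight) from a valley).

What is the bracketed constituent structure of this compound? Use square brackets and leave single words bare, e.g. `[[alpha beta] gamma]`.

Overall it is a kind of kiln (specifically "mule kiln"); the modifier is "valley midnight cavern market otter".
"valley midnight cavern market otter" → head "otter" (specifically "midnight cavern market otter"), modifier "valley".
"midnight cavern market otter" → head "otter" (specifically "cavern market otter"), modifier "midnight".
"cavern market otter" → head "otter" (specifically "market otter"), modifier "cavern".
"market otter" → head "otter", modifier "market".
"mule kiln" → head "kiln", modifier "mule".
Putting it together: [[valley [midnight [cavern [market otter]]]] [mule kiln]].

[[valley [midnight [cavern [market otter]]]] [mule kiln]]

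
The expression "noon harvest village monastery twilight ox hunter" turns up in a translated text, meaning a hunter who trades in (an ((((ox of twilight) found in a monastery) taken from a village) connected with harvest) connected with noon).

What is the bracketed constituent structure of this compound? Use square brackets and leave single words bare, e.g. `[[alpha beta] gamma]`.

[[noon [harvest [village [monastery [twilight ox]]]]] hunter]

Overall it is a kind of hunter; the modifier is "noon harvest village monastery twilight ox".
"noon harvest village monastery twilight ox" → head "ox" (specifically "harvest village monastery twilight ox"), modifier "noon".
"harvest village monastery twilight ox" → head "ox" (specifically "village monastery twilight ox"), modifier "harvest".
"village monastery twilight ox" → head "ox" (specifically "monastery twilight ox"), modifier "village".
"monastery twilight ox" → head "ox" (specifically "twilight ox"), modifier "monastery".
"twilight ox" → head "ox", modifier "twilight".
Putting it together: [[noon [harvest [village [monastery [twilight ox]]]]] hunter].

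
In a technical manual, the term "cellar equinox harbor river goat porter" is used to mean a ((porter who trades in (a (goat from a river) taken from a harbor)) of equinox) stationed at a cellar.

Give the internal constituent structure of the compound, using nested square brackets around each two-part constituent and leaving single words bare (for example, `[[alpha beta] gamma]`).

The outermost head in the paraphrase is "porter" (specifically "equinox harbor river goat porter"), modified by "cellar".
Within "equinox harbor river goat porter", the head is "porter" (specifically "harbor river goat porter") and the modifier is "equinox".
Within "harbor river goat porter", the head is "porter" and the modifier is "harbor river goat".
Within "harbor river goat", the head is "goat" (specifically "river goat") and the modifier is "harbor".
Within "river goat", the head is "goat" and the modifier is "river".
Putting it together: [cellar [equinox [[harbor [river goat]] porter]]].

[cellar [equinox [[harbor [river goat]] porter]]]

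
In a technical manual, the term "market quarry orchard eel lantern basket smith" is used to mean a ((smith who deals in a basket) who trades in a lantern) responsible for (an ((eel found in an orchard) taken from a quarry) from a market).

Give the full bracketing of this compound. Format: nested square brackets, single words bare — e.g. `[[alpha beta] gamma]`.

[[market [quarry [orchard eel]]] [lantern [basket smith]]]

At the top level: head "smith" (specifically "lantern basket smith"); modifier "market quarry orchard eel".
Within "market quarry orchard eel", the head is "eel" (specifically "quarry orchard eel") and the modifier is "market".
Within "quarry orchard eel", the head is "eel" (specifically "orchard eel") and the modifier is "quarry".
Within "orchard eel", the head is "eel" and the modifier is "orchard".
Within "lantern basket smith", the head is "smith" (specifically "basket smith") and the modifier is "lantern".
Within "basket smith", the head is "smith" and the modifier is "basket".
So the structure is [[market [quarry [orchard eel]]] [lantern [basket smith]]].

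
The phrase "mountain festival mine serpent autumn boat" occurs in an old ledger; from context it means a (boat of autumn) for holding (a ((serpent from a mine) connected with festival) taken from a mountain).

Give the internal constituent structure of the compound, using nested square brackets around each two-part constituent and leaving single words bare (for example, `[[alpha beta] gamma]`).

At the top level: head "boat" (specifically "autumn boat"); modifier "mountain festival mine serpent".
Within "mountain festival mine serpent", the head is "serpent" (specifically "festival mine serpent") and the modifier is "mountain".
Within "festival mine serpent", the head is "serpent" (specifically "mine serpent") and the modifier is "festival".
Within "mine serpent", the head is "serpent" and the modifier is "mine".
Within "autumn boat", the head is "boat" and the modifier is "autumn".
Putting it together: [[mountain [festival [mine serpent]]] [autumn boat]].

[[mountain [festival [mine serpent]]] [autumn boat]]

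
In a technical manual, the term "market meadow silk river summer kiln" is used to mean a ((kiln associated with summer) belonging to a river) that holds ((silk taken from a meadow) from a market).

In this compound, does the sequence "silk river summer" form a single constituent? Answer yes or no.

no

The top-level split is [market meadow silk] [river summer kiln]; the full structure is [[market [meadow silk]] [river [summer kiln]]].
"silk river summer" straddles a constituent boundary, so it is not a single unit.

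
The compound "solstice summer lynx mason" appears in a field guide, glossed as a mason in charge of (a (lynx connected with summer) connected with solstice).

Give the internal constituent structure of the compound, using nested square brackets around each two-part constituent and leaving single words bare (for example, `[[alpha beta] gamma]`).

At the top level: head "mason"; modifier "solstice summer lynx".
Within "solstice summer lynx", the head is "lynx" (specifically "summer lynx") and the modifier is "solstice".
Within "summer lynx", the head is "lynx" and the modifier is "summer".
Assembled: [[solstice [summer lynx]] mason].

[[solstice [summer lynx]] mason]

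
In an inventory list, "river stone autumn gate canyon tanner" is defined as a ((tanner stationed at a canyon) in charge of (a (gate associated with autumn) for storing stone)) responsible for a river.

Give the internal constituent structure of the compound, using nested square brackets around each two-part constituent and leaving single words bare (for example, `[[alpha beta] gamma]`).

[river [[stone [autumn gate]] [canyon tanner]]]

The outermost head in the paraphrase is "tanner" (specifically "stone autumn gate canyon tanner"), modified by "river".
Within "stone autumn gate canyon tanner", the head is "tanner" (specifically "canyon tanner") and the modifier is "stone autumn gate".
Within "stone autumn gate", the head is "gate" (specifically "autumn gate") and the modifier is "stone".
Within "autumn gate", the head is "gate" and the modifier is "autumn".
Within "canyon tanner", the head is "tanner" and the modifier is "canyon".
Putting it together: [river [[stone [autumn gate]] [canyon tanner]]].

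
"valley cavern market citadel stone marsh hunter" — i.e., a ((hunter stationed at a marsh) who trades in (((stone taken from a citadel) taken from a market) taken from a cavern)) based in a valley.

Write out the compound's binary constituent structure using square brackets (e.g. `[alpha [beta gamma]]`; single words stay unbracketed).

At the top level: head "hunter" (specifically "cavern market citadel stone marsh hunter"); modifier "valley".
Within "cavern market citadel stone marsh hunter", the head is "hunter" (specifically "marsh hunter") and the modifier is "cavern market citadel stone".
Within "cavern market citadel stone", the head is "stone" (specifically "market citadel stone") and the modifier is "cavern".
Within "market citadel stone", the head is "stone" (specifically "citadel stone") and the modifier is "market".
Within "citadel stone", the head is "stone" and the modifier is "citadel".
Within "marsh hunter", the head is "hunter" and the modifier is "marsh".
Assembled: [valley [[cavern [market [citadel stone]]] [marsh hunter]]].

[valley [[cavern [market [citadel stone]]] [marsh hunter]]]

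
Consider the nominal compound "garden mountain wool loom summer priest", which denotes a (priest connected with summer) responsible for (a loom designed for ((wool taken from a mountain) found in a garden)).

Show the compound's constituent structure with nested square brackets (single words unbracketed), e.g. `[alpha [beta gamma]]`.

[[[garden [mountain wool]] loom] [summer priest]]

Whole compound: head "priest" (specifically "summer priest"), modifier "garden mountain wool loom".
"garden mountain wool loom" → head "loom", modifier "garden mountain wool".
"garden mountain wool" → head "wool" (specifically "mountain wool"), modifier "garden".
"mountain wool" → head "wool", modifier "mountain".
"summer priest" → head "priest", modifier "summer".
Putting it together: [[[garden [mountain wool]] loom] [summer priest]].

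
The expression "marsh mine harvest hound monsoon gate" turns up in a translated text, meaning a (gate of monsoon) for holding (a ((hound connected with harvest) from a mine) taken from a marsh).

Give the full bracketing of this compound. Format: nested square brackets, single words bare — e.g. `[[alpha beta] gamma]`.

The outermost head in the paraphrase is "gate" (specifically "monsoon gate"), modified by "marsh mine harvest hound".
Within "marsh mine harvest hound", the head is "hound" (specifically "mine harvest hound") and the modifier is "marsh".
Within "mine harvest hound", the head is "hound" (specifically "harvest hound") and the modifier is "mine".
Within "harvest hound", the head is "hound" and the modifier is "harvest".
Within "monsoon gate", the head is "gate" and the modifier is "monsoon".
Putting it together: [[marsh [mine [harvest hound]]] [monsoon gate]].

[[marsh [mine [harvest hound]]] [monsoon gate]]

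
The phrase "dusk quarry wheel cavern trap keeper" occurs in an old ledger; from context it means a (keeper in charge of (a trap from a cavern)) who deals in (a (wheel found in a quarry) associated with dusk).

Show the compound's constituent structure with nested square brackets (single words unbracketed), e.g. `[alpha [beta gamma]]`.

[[dusk [quarry wheel]] [[cavern trap] keeper]]

Whole compound: head "keeper" (specifically "cavern trap keeper"), modifier "dusk quarry wheel".
Within "dusk quarry wheel", the head is "wheel" (specifically "quarry wheel") and the modifier is "dusk".
Within "quarry wheel", the head is "wheel" and the modifier is "quarry".
Within "cavern trap keeper", the head is "keeper" and the modifier is "cavern trap".
Within "cavern trap", the head is "trap" and the modifier is "cavern".
Assembled: [[dusk [quarry wheel]] [[cavern trap] keeper]].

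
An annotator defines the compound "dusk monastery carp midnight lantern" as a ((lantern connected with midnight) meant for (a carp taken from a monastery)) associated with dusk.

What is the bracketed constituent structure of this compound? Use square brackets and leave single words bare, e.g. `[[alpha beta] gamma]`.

The outermost head in the paraphrase is "lantern" (specifically "monastery carp midnight lantern"), modified by "dusk".
"monastery carp midnight lantern" → head "lantern" (specifically "midnight lantern"), modifier "monastery carp".
"monastery carp" → head "carp", modifier "monastery".
"midnight lantern" → head "lantern", modifier "midnight".
So the structure is [dusk [[monastery carp] [midnight lantern]]].

[dusk [[monastery carp] [midnight lantern]]]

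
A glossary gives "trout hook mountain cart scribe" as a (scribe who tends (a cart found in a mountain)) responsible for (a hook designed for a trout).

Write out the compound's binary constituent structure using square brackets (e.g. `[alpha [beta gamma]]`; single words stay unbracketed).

Whole compound: head "scribe" (specifically "mountain cart scribe"), modifier "trout hook".
Inside "trout hook": head "hook", modifier "trout".
Inside "mountain cart scribe": head "scribe", modifier "mountain cart".
Inside "mountain cart": head "cart", modifier "mountain".
Assembled: [[trout hook] [[mountain cart] scribe]].

[[trout hook] [[mountain cart] scribe]]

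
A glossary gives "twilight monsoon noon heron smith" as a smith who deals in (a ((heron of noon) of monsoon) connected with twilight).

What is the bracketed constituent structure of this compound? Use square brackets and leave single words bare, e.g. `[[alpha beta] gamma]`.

At the top level: head "smith"; modifier "twilight monsoon noon heron".
Inside "twilight monsoon noon heron": head "heron" (specifically "monsoon noon heron"), modifier "twilight".
Inside "monsoon noon heron": head "heron" (specifically "noon heron"), modifier "monsoon".
Inside "noon heron": head "heron", modifier "noon".
So the structure is [[twilight [monsoon [noon heron]]] smith].

[[twilight [monsoon [noon heron]]] smith]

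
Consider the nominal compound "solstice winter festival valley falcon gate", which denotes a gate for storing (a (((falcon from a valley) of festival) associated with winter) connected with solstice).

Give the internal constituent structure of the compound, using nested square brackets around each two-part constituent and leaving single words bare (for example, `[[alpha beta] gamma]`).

[[solstice [winter [festival [valley falcon]]]] gate]

Whole compound: head "gate", modifier "solstice winter festival valley falcon".
Within "solstice winter festival valley falcon", the head is "falcon" (specifically "winter festival valley falcon") and the modifier is "solstice".
Within "winter festival valley falcon", the head is "falcon" (specifically "festival valley falcon") and the modifier is "winter".
Within "festival valley falcon", the head is "falcon" (specifically "valley falcon") and the modifier is "festival".
Within "valley falcon", the head is "falcon" and the modifier is "valley".
So the structure is [[solstice [winter [festival [valley falcon]]]] gate].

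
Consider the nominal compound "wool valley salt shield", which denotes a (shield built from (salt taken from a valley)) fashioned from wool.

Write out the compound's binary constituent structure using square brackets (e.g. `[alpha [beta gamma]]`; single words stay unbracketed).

The outermost head in the paraphrase is "shield" (specifically "valley salt shield"), modified by "wool".
Inside "valley salt shield": head "shield", modifier "valley salt".
Inside "valley salt": head "salt", modifier "valley".
Assembled: [wool [[valley salt] shield]].

[wool [[valley salt] shield]]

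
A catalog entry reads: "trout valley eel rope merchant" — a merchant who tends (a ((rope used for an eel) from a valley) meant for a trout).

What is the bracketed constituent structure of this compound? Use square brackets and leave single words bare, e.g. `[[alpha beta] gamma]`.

[[trout [valley [eel rope]]] merchant]

Overall it is a kind of merchant; the modifier is "trout valley eel rope".
Inside "trout valley eel rope": head "rope" (specifically "valley eel rope"), modifier "trout".
Inside "valley eel rope": head "rope" (specifically "eel rope"), modifier "valley".
Inside "eel rope": head "rope", modifier "eel".
So the structure is [[trout [valley [eel rope]]] merchant].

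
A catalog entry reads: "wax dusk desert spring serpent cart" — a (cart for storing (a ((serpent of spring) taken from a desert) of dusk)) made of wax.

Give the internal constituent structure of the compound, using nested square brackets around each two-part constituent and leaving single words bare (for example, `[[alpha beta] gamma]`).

At the top level: head "cart" (specifically "dusk desert spring serpent cart"); modifier "wax".
Within "dusk desert spring serpent cart", the head is "cart" and the modifier is "dusk desert spring serpent".
Within "dusk desert spring serpent", the head is "serpent" (specifically "desert spring serpent") and the modifier is "dusk".
Within "desert spring serpent", the head is "serpent" (specifically "spring serpent") and the modifier is "desert".
Within "spring serpent", the head is "serpent" and the modifier is "spring".
So the structure is [wax [[dusk [desert [spring serpent]]] cart]].

[wax [[dusk [desert [spring serpent]]] cart]]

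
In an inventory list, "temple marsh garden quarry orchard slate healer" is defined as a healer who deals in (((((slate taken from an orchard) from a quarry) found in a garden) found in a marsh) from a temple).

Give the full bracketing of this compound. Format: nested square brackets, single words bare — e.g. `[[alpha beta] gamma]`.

[[temple [marsh [garden [quarry [orchard slate]]]]] healer]

At the top level: head "healer"; modifier "temple marsh garden quarry orchard slate".
"temple marsh garden quarry orchard slate" → head "slate" (specifically "marsh garden quarry orchard slate"), modifier "temple".
"marsh garden quarry orchard slate" → head "slate" (specifically "garden quarry orchard slate"), modifier "marsh".
"garden quarry orchard slate" → head "slate" (specifically "quarry orchard slate"), modifier "garden".
"quarry orchard slate" → head "slate" (specifically "orchard slate"), modifier "quarry".
"orchard slate" → head "slate", modifier "orchard".
Putting it together: [[temple [marsh [garden [quarry [orchard slate]]]]] healer].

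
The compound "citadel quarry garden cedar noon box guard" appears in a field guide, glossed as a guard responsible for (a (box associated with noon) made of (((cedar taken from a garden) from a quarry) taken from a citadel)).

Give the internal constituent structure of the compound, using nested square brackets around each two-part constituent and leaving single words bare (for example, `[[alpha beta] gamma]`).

[[[citadel [quarry [garden cedar]]] [noon box]] guard]

Overall it is a kind of guard; the modifier is "citadel quarry garden cedar noon box".
Inside "citadel quarry garden cedar noon box": head "box" (specifically "noon box"), modifier "citadel quarry garden cedar".
Inside "citadel quarry garden cedar": head "cedar" (specifically "quarry garden cedar"), modifier "citadel".
Inside "quarry garden cedar": head "cedar" (specifically "garden cedar"), modifier "quarry".
Inside "garden cedar": head "cedar", modifier "garden".
Inside "noon box": head "box", modifier "noon".
Assembled: [[[citadel [quarry [garden cedar]]] [noon box]] guard].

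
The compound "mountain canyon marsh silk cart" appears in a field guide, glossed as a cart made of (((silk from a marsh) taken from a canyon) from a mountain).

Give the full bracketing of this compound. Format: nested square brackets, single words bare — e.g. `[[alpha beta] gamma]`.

[[mountain [canyon [marsh silk]]] cart]

The outermost head in the paraphrase is "cart", modified by "mountain canyon marsh silk".
Within "mountain canyon marsh silk", the head is "silk" (specifically "canyon marsh silk") and the modifier is "mountain".
Within "canyon marsh silk", the head is "silk" (specifically "marsh silk") and the modifier is "canyon".
Within "marsh silk", the head is "silk" and the modifier is "marsh".
So the structure is [[mountain [canyon [marsh silk]]] cart].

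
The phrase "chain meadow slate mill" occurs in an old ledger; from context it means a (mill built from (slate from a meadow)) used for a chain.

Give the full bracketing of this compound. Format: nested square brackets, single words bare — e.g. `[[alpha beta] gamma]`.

[chain [[meadow slate] mill]]

Whole compound: head "mill" (specifically "meadow slate mill"), modifier "chain".
Inside "meadow slate mill": head "mill", modifier "meadow slate".
Inside "meadow slate": head "slate", modifier "meadow".
So the structure is [chain [[meadow slate] mill]].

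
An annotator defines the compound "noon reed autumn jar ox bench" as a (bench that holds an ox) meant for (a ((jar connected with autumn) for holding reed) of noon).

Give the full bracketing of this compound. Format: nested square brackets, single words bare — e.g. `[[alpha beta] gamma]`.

[[noon [reed [autumn jar]]] [ox bench]]

Overall it is a kind of bench (specifically "ox bench"); the modifier is "noon reed autumn jar".
Within "noon reed autumn jar", the head is "jar" (specifically "reed autumn jar") and the modifier is "noon".
Within "reed autumn jar", the head is "jar" (specifically "autumn jar") and the modifier is "reed".
Within "autumn jar", the head is "jar" and the modifier is "autumn".
Within "ox bench", the head is "bench" and the modifier is "ox".
So the structure is [[noon [reed [autumn jar]]] [ox bench]].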